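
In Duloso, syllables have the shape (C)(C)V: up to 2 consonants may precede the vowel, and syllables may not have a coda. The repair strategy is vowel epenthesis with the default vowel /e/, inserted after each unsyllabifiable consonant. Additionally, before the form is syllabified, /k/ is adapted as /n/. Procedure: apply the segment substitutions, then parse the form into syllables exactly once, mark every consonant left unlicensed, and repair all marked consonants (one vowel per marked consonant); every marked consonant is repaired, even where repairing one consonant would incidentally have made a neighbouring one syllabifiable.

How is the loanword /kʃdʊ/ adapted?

Substitution: /k/ → /n/, giving /nʃdʊ/.
Syllabifying with onset maximization leaves /n/ stranded (no codas are permitted; onsets may contain at most 2 consonants).
Inserting the epenthetic vowel yields /n/ → /ne/.

neʃdʊ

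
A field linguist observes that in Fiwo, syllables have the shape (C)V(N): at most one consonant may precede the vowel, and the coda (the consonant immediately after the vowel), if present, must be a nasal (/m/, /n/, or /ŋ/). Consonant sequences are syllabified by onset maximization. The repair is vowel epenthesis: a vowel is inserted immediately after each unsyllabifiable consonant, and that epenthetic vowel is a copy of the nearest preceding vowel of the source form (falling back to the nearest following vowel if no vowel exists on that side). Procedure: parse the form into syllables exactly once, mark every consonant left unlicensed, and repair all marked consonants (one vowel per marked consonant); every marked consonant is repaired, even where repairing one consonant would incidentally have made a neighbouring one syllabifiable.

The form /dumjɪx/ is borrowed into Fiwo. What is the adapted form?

The consonants /x/ cannot be parsed into a legal (C)V(N) syllable (only a nasal (/m/, /n/, or /ŋ/) is licensed in coda position; onsets are limited to one consonant).
Each unlicensed consonant becomes the onset of a new syllable: /x/ → /xɪ/.

dumjɪxɪ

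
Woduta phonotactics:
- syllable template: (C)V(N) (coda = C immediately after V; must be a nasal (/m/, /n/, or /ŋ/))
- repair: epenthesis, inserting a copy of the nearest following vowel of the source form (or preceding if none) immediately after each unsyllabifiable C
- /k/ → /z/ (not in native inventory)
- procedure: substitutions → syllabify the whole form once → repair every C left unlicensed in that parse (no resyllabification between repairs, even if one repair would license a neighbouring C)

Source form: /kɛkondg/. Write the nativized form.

Substitution: /k/ → /z/, giving /zɛzondg/.
Syllabifying with onset maximization leaves /d/, /g/ stranded (only a nasal (/m/, /n/, or /ŋ/) is licensed in coda position; onsets are limited to one consonant).
Each unlicensed consonant becomes the onset of a new syllable: /d/ → /do/, /g/ → /go/.

zɛzondogo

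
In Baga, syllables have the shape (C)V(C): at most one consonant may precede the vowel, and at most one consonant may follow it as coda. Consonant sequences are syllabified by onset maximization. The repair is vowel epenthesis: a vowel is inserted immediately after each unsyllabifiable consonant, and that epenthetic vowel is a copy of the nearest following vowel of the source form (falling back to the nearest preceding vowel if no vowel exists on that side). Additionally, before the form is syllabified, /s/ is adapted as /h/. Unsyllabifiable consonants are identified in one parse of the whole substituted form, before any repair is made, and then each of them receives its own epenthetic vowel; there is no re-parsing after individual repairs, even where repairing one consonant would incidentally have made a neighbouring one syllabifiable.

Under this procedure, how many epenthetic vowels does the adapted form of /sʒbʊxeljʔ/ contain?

4

After substitution the input is /hʒbʊxeljʔ/.
The unsyllabifiable consonants are /h/, /ʒ/, /j/, /ʔ/; each receives one epenthetic vowel.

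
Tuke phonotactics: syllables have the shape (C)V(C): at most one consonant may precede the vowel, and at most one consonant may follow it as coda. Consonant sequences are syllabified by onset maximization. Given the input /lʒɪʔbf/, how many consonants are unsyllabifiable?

3

Syllabifying with onset maximization leaves /l/, /b/, /f/ stranded (at most one coda consonant is licensed; onsets are limited to one consonant).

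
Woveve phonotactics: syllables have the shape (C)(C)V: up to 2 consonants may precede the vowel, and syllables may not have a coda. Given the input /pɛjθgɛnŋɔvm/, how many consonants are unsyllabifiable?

3

Syllabifying with onset maximization leaves /j/, /v/, /m/ stranded (no codas are permitted; onsets may contain at most 2 consonants).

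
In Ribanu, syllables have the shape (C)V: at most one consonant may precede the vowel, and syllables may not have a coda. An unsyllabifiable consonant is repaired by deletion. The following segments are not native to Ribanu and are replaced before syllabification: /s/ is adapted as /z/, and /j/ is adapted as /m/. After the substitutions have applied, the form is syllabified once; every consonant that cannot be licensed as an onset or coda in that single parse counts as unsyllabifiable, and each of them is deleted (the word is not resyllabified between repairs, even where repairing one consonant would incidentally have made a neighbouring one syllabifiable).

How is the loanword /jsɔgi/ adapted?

zɔgi

Substitution: /j/ → /m/, /s/ → /z/, giving /mzɔgi/.
Syllabifying with onset maximization leaves /m/ stranded (no codas are permitted; onsets are limited to one consonant).
Each unlicensed consonant is deleted: /m/.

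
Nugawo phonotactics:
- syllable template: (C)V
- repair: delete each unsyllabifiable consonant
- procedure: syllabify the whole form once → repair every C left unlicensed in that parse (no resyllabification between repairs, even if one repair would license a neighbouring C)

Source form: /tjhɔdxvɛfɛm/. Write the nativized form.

The consonants /t/, /j/, /d/, /x/, /m/ cannot be parsed into a legal (C)V syllable (no codas are permitted; onsets are limited to one consonant).
Deleting the stranded consonants removes /t/, /j/, /d/, /x/, /m/.

hɔvɛfɛ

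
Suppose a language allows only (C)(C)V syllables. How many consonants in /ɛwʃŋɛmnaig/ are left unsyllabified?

2

Syllabifying with onset maximization leaves /w/, /g/ stranded (no codas are permitted; onsets may contain at most 2 consonants).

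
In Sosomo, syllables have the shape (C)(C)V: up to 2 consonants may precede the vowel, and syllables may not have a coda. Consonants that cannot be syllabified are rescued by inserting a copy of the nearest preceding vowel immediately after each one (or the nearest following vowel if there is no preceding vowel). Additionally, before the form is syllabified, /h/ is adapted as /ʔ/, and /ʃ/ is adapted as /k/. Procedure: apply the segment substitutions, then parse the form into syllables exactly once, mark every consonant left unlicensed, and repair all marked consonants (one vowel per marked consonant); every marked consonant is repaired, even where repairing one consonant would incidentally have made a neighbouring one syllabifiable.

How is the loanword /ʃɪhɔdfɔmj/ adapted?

Substitution: /ʃ/ → /k/, /h/ → /ʔ/, giving /kɪʔɔdfɔmj/.
The consonants /m/, /j/ cannot be parsed into a legal (C)(C)V syllable (no codas are permitted; onsets may contain at most 2 consonants).
Inserting the epenthetic vowel yields /m/ → /mɔ/, /j/ → /jɔ/.

kɪʔɔdfɔmɔjɔ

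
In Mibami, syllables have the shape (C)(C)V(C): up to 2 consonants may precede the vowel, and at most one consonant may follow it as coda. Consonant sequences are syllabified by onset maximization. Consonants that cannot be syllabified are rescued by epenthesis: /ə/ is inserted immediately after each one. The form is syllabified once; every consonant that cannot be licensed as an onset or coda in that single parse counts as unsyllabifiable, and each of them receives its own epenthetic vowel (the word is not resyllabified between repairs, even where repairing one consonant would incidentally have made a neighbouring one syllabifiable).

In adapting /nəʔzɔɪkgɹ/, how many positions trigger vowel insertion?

The unsyllabifiable consonants are /g/, /ɹ/; each receives one epenthetic vowel.

2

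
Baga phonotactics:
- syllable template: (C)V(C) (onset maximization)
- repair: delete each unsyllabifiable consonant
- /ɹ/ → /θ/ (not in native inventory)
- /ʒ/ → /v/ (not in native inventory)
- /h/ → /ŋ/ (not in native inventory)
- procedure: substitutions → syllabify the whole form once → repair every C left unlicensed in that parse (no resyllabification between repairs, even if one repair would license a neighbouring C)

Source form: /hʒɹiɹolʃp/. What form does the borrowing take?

Substitution: /h/ → /ŋ/, /ʒ/ → /v/, /ɹ/ → /θ/, giving /ŋvθiθolʃp/.
Under (C)V(C), the unsyllabifiable consonants are /ŋ/, /v/, /ʃ/, /p/ (at most one coda consonant is licensed; onsets are limited to one consonant).
Deletion applies to /ŋ/, /v/, /ʃ/, /p/.

θiθol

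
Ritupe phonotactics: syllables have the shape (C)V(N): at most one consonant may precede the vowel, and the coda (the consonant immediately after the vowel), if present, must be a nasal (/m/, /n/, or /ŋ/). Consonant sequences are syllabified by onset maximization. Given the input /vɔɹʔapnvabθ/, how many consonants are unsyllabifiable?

5

Under (C)V(N), the unsyllabifiable consonants are /ɹ/, /p/, /n/, /b/, /θ/ (only a nasal (/m/, /n/, or /ŋ/) is licensed in coda position; onsets are limited to one consonant).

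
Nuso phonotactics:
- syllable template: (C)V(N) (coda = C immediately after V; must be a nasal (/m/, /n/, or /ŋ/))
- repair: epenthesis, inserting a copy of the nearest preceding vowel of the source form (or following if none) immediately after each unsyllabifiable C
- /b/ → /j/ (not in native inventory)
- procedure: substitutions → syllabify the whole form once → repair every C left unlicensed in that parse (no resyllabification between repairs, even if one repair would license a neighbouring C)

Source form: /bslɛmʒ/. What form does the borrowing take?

jɛsɛlɛmʒɛ

Substitution: /b/ → /j/, giving /jslɛmʒ/.
Under (C)V(N), the unsyllabifiable consonants are /j/, /s/, /ʒ/ (only a nasal (/m/, /n/, or /ŋ/) is licensed in coda position; onsets are limited to one consonant).
Each unlicensed consonant becomes the onset of a new syllable: /j/ → /jɛ/, /s/ → /sɛ/, /ʒ/ → /ʒɛ/.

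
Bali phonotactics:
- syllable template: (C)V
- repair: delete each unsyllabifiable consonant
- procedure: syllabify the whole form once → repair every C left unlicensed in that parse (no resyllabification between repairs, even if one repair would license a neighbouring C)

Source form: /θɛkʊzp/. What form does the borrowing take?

Syllabifying with onset maximization leaves /z/, /p/ stranded (no codas are permitted; onsets are limited to one consonant).
Deletion applies to /z/, /p/.

θɛkʊ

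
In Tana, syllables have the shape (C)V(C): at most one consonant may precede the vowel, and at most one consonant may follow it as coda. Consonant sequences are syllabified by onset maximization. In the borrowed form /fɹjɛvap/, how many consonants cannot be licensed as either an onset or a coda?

The consonants /f/, /ɹ/ cannot be parsed into a legal (C)V(C) syllable (at most one coda consonant is licensed; onsets are limited to one consonant).

2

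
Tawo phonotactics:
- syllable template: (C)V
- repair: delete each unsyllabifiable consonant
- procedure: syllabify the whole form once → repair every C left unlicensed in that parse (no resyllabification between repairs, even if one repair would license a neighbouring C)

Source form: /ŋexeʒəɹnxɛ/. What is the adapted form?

ŋexeʒəxɛ

Syllabifying with onset maximization leaves /ɹ/, /n/ stranded (no codas are permitted; onsets are limited to one consonant).
Each unlicensed consonant is deleted: /ɹ/, /n/.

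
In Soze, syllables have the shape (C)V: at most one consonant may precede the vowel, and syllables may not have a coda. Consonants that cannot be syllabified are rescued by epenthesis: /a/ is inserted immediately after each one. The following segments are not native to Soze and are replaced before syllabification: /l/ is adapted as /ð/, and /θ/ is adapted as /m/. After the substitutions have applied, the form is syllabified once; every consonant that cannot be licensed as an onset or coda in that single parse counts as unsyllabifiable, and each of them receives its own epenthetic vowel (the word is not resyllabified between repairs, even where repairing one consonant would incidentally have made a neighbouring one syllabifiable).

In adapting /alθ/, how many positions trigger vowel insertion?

2

After substitution the input is /aðm/.
The unsyllabifiable consonants are /ð/, /m/; each receives one epenthetic vowel.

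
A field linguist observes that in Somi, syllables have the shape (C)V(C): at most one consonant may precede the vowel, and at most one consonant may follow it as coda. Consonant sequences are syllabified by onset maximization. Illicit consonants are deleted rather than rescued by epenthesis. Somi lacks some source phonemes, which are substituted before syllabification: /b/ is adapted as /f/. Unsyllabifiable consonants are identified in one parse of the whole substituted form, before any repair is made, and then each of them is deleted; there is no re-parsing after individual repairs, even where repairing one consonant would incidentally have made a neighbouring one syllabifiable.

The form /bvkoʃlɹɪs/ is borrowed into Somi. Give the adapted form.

koʃɹɪs

Substitution: /b/ → /f/, giving /fvkoʃlɹɪs/.
Syllabifying with onset maximization leaves /f/, /v/, /l/ stranded (at most one coda consonant is licensed; onsets are limited to one consonant).
Deleting the stranded consonants removes /f/, /v/, /l/.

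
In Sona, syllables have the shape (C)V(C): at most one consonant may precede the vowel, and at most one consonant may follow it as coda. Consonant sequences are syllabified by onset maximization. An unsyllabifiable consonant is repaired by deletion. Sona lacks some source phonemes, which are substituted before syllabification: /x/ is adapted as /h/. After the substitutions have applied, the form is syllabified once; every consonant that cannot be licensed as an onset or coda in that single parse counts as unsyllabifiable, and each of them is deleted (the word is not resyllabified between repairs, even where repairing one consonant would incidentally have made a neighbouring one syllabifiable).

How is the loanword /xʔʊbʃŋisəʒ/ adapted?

Substitution: /x/ → /h/, giving /hʔʊbʃŋisəʒ/.
Syllabifying with onset maximization leaves /h/, /ʃ/ stranded (at most one coda consonant is licensed; onsets are limited to one consonant).
Each unlicensed consonant is deleted: /h/, /ʃ/.

ʔʊbŋisəʒ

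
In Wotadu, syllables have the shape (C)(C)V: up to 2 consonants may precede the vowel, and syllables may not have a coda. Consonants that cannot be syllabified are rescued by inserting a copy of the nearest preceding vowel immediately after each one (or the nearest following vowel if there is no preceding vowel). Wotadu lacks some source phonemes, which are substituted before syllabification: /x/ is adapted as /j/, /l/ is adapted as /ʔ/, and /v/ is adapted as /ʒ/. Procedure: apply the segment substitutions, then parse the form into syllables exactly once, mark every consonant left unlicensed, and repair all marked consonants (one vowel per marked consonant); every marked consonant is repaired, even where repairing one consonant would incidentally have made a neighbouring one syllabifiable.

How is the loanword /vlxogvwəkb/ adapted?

ʒoʔjogoʒwəkəbə

Substitution: /v/ → /ʒ/, /l/ → /ʔ/, /x/ → /j/, giving /ʒʔjogʒwəkb/.
Syllabifying with onset maximization leaves /ʒ/, /g/, /k/, /b/ stranded (no codas are permitted; onsets may contain at most 2 consonants).
Epenthesis after each stranded consonant: /ʒ/ → /ʒo/, /g/ → /go/, /k/ → /kə/, /b/ → /bə/.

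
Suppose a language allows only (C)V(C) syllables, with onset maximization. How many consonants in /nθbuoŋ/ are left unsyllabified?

2

Under (C)V(C), the unsyllabifiable consonants are /n/, /θ/ (at most one coda consonant is licensed; onsets are limited to one consonant).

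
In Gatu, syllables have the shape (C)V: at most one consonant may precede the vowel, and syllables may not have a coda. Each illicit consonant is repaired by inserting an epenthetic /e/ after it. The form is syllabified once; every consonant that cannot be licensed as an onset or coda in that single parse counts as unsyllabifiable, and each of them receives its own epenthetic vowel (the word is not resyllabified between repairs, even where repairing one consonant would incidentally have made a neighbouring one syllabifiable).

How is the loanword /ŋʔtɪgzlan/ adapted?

Under (C)V, the unsyllabifiable consonants are /ŋ/, /ʔ/, /g/, /z/, /n/ (no codas are permitted; onsets are limited to one consonant).
Epenthesis after each stranded consonant: /ŋ/ → /ŋe/, /ʔ/ → /ʔe/, /g/ → /ge/, /z/ → /ze/, /n/ → /ne/.

ŋeʔetɪgezelane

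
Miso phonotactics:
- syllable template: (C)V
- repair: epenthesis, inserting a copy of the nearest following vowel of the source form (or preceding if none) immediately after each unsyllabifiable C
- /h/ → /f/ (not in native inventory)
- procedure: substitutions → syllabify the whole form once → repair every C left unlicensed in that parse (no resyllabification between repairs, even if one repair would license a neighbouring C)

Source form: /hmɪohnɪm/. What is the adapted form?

fɪmɪofɪnɪmɪ

Substitution: /h/ → /f/, giving /fmɪofnɪm/.
Syllabifying with onset maximization leaves /f/, /f/, /m/ stranded (no codas are permitted; onsets are limited to one consonant).
Epenthesis after each stranded consonant: /f/ → /fɪ/, /f/ → /fɪ/, /m/ → /mɪ/.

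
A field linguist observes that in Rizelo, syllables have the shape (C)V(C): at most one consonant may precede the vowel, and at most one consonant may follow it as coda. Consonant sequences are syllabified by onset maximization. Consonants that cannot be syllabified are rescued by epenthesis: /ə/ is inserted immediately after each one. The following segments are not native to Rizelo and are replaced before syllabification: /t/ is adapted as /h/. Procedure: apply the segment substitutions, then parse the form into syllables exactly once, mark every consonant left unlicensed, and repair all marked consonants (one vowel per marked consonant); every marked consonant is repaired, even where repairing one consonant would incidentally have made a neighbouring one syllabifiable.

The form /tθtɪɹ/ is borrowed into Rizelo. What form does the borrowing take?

həθəhɪɹ

Substitution: /t/ → /h/, giving /hθhɪɹ/.
Syllabifying with onset maximization leaves /h/, /θ/ stranded (at most one coda consonant is licensed; onsets are limited to one consonant).
Inserting the epenthetic vowel yields /h/ → /hə/, /θ/ → /θə/.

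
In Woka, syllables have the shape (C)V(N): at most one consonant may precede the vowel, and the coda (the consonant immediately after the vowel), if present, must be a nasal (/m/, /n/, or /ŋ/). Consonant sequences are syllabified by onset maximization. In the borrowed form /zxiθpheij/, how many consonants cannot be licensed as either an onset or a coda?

Syllabifying with onset maximization leaves /z/, /θ/, /p/, /j/ stranded (only a nasal (/m/, /n/, or /ŋ/) is licensed in coda position; onsets are limited to one consonant).

4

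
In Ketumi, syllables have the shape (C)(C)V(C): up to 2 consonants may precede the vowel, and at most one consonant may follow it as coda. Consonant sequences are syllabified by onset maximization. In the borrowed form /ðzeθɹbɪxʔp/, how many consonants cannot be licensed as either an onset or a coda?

2

Under (C)(C)V(C), the unsyllabifiable consonants are /ʔ/, /p/ (at most one coda consonant is licensed; onsets may contain at most 2 consonants).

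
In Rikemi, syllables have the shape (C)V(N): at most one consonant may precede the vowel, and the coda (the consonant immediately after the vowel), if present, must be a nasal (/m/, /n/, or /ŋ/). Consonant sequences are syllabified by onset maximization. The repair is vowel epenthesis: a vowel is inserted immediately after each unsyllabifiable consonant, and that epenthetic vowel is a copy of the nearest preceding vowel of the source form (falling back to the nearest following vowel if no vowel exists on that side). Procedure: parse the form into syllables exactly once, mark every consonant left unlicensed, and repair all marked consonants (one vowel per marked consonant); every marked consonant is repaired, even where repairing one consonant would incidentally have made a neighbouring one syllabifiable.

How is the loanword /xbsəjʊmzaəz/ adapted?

xəbəsəjʊmzaəzə

Under (C)V(N), the unsyllabifiable consonants are /x/, /b/, /z/ (only a nasal (/m/, /n/, or /ŋ/) is licensed in coda position; onsets are limited to one consonant).
Inserting the epenthetic vowel yields /x/ → /xə/, /b/ → /bə/, /z/ → /zə/.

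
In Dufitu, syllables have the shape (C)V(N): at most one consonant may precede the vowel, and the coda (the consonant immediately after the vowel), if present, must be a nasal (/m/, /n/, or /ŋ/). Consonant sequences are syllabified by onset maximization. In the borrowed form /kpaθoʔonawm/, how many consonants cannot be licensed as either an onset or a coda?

Syllabifying with onset maximization leaves /k/, /w/, /m/ stranded (only a nasal (/m/, /n/, or /ŋ/) is licensed in coda position; onsets are limited to one consonant).

3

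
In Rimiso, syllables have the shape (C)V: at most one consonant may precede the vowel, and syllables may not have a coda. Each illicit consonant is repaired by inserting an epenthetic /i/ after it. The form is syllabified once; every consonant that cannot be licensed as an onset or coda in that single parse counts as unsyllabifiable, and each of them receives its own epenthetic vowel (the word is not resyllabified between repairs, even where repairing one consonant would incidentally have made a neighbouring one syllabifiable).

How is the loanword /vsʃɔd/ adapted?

Under (C)V, the unsyllabifiable consonants are /v/, /s/, /d/ (no codas are permitted; onsets are limited to one consonant).
Inserting the epenthetic vowel yields /v/ → /vi/, /s/ → /si/, /d/ → /di/.

visiʃɔdi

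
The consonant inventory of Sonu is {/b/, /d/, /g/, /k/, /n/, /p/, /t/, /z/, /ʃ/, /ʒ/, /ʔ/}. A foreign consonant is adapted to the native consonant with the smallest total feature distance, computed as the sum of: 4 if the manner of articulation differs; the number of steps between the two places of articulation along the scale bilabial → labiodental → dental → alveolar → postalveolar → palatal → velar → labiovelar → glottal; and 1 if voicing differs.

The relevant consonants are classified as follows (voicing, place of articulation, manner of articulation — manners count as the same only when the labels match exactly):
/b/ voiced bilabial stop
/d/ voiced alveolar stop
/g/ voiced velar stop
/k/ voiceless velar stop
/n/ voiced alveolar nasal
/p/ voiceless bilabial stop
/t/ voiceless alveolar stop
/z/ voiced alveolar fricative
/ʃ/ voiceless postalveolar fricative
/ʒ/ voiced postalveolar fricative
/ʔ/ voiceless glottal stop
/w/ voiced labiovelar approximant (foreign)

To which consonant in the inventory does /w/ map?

/g/ is closest: manner differs (approximant→stop, +4), place distance 1 (labiovelar→velar), same voicing; total 5. Next closest is /k/ at distance 6.

g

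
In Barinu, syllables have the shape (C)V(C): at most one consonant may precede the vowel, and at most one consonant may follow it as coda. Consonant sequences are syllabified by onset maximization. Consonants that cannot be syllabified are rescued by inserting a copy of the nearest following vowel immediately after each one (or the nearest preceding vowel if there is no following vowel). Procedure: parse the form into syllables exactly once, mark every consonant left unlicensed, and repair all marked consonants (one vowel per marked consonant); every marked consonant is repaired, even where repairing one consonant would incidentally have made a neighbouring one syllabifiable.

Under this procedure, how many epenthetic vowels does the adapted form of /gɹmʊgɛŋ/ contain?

The unsyllabifiable consonants are /g/, /ɹ/; each receives one epenthetic vowel.

2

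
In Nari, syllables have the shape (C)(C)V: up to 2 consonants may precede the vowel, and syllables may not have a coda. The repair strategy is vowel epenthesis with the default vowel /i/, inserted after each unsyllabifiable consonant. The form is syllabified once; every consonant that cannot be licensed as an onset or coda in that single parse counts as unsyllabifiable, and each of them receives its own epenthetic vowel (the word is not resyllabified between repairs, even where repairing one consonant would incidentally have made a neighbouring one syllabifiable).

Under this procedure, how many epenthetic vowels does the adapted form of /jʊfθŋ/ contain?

3

The unsyllabifiable consonants are /f/, /θ/, /ŋ/; each receives one epenthetic vowel.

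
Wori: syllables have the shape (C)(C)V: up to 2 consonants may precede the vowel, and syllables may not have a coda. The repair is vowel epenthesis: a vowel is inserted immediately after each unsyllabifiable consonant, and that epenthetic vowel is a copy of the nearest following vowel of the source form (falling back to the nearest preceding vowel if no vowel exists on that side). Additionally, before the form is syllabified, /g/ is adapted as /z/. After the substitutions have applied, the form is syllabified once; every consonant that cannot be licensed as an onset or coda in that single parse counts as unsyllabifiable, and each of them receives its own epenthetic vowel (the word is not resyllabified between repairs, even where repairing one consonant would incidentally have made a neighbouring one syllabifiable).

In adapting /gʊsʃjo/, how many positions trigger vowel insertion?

1

After substitution the input is /zʊsʃjo/.
The unsyllabifiable consonants are /s/; each receives one epenthetic vowel.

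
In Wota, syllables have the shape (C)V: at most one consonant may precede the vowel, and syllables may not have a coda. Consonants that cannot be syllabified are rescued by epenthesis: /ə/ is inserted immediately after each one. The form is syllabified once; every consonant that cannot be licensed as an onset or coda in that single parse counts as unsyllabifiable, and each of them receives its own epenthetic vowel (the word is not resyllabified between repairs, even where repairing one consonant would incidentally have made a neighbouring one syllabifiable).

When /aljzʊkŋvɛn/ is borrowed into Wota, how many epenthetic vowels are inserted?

The unsyllabifiable consonants are /l/, /j/, /k/, /ŋ/, /n/; each receives one epenthetic vowel.

5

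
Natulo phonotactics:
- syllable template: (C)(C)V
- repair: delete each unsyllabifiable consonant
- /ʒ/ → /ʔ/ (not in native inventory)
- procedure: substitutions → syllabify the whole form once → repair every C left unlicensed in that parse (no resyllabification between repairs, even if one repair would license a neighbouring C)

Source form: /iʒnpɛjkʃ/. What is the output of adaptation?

inpɛ

Substitution: /ʒ/ → /ʔ/, giving /iʔnpɛjkʃ/.
The consonants /ʔ/, /j/, /k/, /ʃ/ cannot be parsed into a legal (C)(C)V syllable (no codas are permitted; onsets may contain at most 2 consonants).
Each unlicensed consonant is deleted: /ʔ/, /j/, /k/, /ʃ/.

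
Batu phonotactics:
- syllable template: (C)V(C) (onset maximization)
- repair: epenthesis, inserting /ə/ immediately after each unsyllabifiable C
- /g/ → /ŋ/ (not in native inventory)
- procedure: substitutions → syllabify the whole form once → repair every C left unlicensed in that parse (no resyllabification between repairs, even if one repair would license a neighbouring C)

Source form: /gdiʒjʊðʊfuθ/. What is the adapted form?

Substitution: /g/ → /ŋ/, giving /ŋdiʒjʊðʊfuθ/.
Syllabifying with onset maximization leaves /ŋ/ stranded (at most one coda consonant is licensed; onsets are limited to one consonant).
Epenthesis after each stranded consonant: /ŋ/ → /ŋə/.

ŋədiʒjʊðʊfuθ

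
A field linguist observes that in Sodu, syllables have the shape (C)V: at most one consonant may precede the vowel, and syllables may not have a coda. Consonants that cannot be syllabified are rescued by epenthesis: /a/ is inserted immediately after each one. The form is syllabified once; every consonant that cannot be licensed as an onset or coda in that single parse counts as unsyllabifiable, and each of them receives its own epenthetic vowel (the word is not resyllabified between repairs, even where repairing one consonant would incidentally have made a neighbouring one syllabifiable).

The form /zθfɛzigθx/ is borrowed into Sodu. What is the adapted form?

The consonants /z/, /θ/, /g/, /θ/, /x/ cannot be parsed into a legal (C)V syllable (no codas are permitted; onsets are limited to one consonant).
Epenthesis after each stranded consonant: /z/ → /za/, /θ/ → /θa/, /g/ → /ga/, /θ/ → /θa/, /x/ → /xa/.

zaθafɛzigaθaxa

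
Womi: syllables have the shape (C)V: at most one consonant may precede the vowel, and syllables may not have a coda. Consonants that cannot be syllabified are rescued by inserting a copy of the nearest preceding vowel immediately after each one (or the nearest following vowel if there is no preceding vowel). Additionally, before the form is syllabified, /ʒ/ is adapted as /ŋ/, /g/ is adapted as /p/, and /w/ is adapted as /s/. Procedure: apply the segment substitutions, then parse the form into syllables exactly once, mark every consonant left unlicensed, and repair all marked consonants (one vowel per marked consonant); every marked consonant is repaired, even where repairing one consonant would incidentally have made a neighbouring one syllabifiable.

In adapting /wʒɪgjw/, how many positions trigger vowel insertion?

4

After substitution the input is /sŋɪpjs/.
The unsyllabifiable consonants are /s/, /p/, /j/, /s/; each receives one epenthetic vowel.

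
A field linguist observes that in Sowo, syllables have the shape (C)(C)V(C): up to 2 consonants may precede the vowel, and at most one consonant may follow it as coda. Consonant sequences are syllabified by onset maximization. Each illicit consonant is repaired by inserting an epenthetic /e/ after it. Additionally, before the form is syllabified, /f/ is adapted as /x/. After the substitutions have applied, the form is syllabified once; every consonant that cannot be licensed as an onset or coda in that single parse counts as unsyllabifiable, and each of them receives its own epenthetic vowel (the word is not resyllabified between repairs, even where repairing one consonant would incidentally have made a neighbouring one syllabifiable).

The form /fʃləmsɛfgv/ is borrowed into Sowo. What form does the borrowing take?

xeʃləmsɛxgeve

Substitution: /f/ → /x/, giving /xʃləmsɛxgv/.
Syllabifying with onset maximization leaves /x/, /g/, /v/ stranded (at most one coda consonant is licensed; onsets may contain at most 2 consonants).
Each unlicensed consonant becomes the onset of a new syllable: /x/ → /xe/, /g/ → /ge/, /v/ → /ve/.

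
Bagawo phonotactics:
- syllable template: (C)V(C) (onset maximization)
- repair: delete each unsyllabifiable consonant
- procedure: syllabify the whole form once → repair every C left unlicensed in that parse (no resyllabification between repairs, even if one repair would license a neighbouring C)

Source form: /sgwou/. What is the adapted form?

wou

The consonants /s/, /g/ cannot be parsed into a legal (C)V(C) syllable (at most one coda consonant is licensed; onsets are limited to one consonant).
Each unlicensed consonant is deleted: /s/, /g/.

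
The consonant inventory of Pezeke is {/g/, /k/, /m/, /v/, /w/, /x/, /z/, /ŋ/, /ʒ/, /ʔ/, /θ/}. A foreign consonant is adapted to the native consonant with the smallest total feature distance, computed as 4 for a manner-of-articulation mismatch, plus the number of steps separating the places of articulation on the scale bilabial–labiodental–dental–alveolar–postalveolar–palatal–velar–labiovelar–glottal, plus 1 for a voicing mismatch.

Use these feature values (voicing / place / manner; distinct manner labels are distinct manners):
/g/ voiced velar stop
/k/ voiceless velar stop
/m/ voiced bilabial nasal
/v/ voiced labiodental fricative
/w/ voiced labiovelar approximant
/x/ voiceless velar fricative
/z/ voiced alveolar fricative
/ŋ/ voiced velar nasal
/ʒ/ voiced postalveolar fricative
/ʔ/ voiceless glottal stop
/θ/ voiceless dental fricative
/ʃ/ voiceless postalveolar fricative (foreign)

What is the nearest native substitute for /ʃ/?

/ʒ/ is closest: same manner (fricative), place distance 0 (postalveolar→postalveolar), voicing differs (+1); total 1. Next closest is /x/ at distance 2.

ʒ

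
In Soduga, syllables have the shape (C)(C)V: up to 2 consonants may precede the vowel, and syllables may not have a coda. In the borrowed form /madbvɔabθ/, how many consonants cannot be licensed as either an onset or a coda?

Under (C)(C)V, the unsyllabifiable consonants are /d/, /b/, /θ/ (no codas are permitted; onsets may contain at most 2 consonants).

3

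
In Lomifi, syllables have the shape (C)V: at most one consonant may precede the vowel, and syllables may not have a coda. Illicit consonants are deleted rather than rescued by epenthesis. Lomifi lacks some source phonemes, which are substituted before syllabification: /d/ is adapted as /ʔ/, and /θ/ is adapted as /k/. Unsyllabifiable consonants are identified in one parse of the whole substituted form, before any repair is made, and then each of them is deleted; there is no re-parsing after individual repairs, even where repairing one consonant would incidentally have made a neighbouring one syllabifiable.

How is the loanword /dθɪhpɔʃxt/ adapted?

kɪpɔ

Substitution: /d/ → /ʔ/, /θ/ → /k/, giving /ʔkɪhpɔʃxt/.
Under (C)V, the unsyllabifiable consonants are /ʔ/, /h/, /ʃ/, /x/, /t/ (no codas are permitted; onsets are limited to one consonant).
Deleting the stranded consonants removes /ʔ/, /h/, /ʃ/, /x/, /t/.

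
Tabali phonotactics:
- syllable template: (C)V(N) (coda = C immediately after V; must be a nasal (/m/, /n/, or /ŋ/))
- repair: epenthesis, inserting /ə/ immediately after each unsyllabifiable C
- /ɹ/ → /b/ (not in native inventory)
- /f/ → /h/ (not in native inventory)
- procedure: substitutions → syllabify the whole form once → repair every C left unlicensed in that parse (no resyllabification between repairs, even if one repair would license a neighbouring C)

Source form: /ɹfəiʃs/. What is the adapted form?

bəhəiʃəsə

Substitution: /ɹ/ → /b/, /f/ → /h/, giving /bhəiʃs/.
Syllabifying with onset maximization leaves /b/, /ʃ/, /s/ stranded (only a nasal (/m/, /n/, or /ŋ/) is licensed in coda position; onsets are limited to one consonant).
Each unlicensed consonant becomes the onset of a new syllable: /b/ → /bə/, /ʃ/ → /ʃə/, /s/ → /sə/.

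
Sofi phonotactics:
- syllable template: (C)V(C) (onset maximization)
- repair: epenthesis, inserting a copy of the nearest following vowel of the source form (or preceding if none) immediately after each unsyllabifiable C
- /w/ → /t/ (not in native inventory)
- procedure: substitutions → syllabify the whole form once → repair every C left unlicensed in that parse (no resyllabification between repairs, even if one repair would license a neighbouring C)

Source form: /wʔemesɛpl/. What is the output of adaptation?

teʔemesɛplɛ

Substitution: /w/ → /t/, giving /tʔemesɛpl/.
Syllabifying with onset maximization leaves /t/, /l/ stranded (at most one coda consonant is licensed; onsets are limited to one consonant).
Epenthesis after each stranded consonant: /t/ → /te/, /l/ → /lɛ/.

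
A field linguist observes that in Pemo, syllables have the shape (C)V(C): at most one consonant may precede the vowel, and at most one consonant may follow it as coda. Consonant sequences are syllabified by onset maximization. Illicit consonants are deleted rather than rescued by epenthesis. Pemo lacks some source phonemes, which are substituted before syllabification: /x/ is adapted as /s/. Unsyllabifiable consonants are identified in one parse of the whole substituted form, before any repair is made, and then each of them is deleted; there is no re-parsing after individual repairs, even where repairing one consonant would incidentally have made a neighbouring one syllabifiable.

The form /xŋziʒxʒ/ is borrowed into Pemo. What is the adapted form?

ziʒ

Substitution: /x/ → /s/, giving /sŋziʒsʒ/.
The consonants /s/, /ŋ/, /s/, /ʒ/ cannot be parsed into a legal (C)V(C) syllable (at most one coda consonant is licensed; onsets are limited to one consonant).
Deletion applies to /s/, /ŋ/, /s/, /ʒ/.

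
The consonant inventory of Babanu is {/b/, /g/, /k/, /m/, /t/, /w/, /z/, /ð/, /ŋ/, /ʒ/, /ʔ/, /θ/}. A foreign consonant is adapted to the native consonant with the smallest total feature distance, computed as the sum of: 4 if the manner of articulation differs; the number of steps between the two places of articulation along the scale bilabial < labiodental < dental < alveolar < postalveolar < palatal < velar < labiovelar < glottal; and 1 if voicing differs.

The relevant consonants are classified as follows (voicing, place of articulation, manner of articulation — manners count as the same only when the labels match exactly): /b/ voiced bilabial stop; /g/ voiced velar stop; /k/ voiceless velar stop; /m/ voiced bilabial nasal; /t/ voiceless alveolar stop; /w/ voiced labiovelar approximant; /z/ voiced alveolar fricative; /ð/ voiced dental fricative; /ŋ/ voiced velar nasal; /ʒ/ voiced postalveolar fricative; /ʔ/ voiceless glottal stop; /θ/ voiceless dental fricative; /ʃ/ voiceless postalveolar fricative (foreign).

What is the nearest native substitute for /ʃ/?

ʒ

/ʒ/ is closest: same manner (fricative), place distance 0 (postalveolar→postalveolar), voicing differs (+1); total 1. Next closest is /z/ at distance 2.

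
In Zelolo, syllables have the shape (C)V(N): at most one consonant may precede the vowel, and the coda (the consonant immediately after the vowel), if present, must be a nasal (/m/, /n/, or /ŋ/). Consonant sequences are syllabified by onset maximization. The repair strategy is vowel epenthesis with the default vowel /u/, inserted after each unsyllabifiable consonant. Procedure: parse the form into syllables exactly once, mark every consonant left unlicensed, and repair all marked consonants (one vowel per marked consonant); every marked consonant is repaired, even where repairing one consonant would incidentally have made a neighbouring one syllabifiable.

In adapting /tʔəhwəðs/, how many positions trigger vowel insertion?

4

The unsyllabifiable consonants are /t/, /h/, /ð/, /s/; each receives one epenthetic vowel.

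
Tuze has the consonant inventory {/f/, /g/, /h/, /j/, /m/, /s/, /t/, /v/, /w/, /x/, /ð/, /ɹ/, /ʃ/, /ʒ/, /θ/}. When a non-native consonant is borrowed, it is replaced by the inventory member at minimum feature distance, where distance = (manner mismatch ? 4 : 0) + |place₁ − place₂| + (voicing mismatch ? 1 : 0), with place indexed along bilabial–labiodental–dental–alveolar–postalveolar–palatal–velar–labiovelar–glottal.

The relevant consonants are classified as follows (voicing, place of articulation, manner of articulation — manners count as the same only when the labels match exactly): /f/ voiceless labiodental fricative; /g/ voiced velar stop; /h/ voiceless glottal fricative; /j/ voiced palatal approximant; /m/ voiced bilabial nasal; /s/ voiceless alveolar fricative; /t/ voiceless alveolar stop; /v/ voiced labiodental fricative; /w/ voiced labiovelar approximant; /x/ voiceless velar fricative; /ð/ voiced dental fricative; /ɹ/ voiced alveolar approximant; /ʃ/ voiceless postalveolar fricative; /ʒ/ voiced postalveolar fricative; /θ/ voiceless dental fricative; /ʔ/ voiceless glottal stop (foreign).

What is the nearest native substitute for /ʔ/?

/g/ is closest: same manner (stop), place distance 2 (glottal→velar), voicing differs (+1); total 3. Next closest is /h/ at distance 4.

g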